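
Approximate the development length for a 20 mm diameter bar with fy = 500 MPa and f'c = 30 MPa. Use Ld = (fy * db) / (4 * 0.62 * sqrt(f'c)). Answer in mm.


Ld = (fy * db) / (4 * 0.62 * sqrt(f'c))
= (500 * 20) / (4 * 0.62 * sqrt(30))
= 10000 / 13.5835
= 736.19 mm

736.19 mm


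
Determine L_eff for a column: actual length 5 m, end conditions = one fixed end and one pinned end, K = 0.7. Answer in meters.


L_eff = K * L
= 0.7 * 5
= 3.5 m

3.5 m


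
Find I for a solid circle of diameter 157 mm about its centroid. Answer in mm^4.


r = d / 2 = 157 / 2 = 78.5 mm
I = pi * r^4 / 4 = pi * 78.5^4 / 4
= 29824179.76 mm^4

29824179.76 mm^4


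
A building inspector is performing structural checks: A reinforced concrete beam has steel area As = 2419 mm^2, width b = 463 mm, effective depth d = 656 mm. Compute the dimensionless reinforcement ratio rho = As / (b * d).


rho = As / (b * d)
= 2419 / (463 * 656)
= 2419 / 303728
= 0.007964 (dimensionless)

0.007964 (dimensionless)


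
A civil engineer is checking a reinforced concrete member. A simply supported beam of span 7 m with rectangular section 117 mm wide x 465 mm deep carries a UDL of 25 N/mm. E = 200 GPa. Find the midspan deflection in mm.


I = 117 * 465^3 / 12 = 980310093.75 mm^4
L = 7000.0 mm, w = 25 N/mm, E = 200000.0 MPa
delta = 5 * w * L^4 / (384 * E * I)
= 5 * 25 * 7000.0^4 / (384 * 200000.0 * 980310093.75)
= 3.9864 mm

3.9864 mm


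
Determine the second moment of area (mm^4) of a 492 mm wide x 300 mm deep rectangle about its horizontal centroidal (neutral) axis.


I = b * h^3 / 12
= 492 * 300^3 / 12
= 492 * 27000000 / 12
= 1107000000.0 mm^4

1107000000.0 mm^4


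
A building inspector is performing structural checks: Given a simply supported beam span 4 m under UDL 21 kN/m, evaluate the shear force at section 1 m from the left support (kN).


R_A = w * L / 2 = 21 * 4 / 2 = 42.0 kN
V(x) = R_A - w * x = 42.0 - 21 * 1
= 21.0 kN

21.0 kN


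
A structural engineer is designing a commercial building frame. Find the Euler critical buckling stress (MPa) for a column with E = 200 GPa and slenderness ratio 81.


sigma_cr = pi^2 * E / lambda^2
= 9.8696 * 200000.0 / 81^2
= 9.8696 * 200000.0 / 6561
= 300.8567 MPa

300.8567 MPa


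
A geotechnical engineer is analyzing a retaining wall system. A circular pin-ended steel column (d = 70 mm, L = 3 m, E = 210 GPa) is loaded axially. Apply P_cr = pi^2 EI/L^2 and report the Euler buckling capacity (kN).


I = pi * d^4 / 64 = 1178588.12 mm^4
L = 3000.0 mm
P_cr = pi^2 * E * I / L^2
= 9.8696 * 210000.0 * 1178588.12 / 3000.0^2
= 271417.96 N = 271.418 kN

271.418 kN


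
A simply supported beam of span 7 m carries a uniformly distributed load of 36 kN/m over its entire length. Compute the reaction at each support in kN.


Total load = w * L = 36 * 7 = 252 kN
By symmetry, each reaction R = total / 2 = 252 / 2 = 126.0 kN

126.0 kN


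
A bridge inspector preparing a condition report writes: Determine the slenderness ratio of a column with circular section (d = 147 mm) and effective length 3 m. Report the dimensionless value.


Radius of gyration r = d / 4 = 147 / 4 = 36.75 mm
L_eff = 3000.0 mm
Slenderness ratio = L / r = 3000.0 / 36.75 = 81.63 (dimensionless)

81.63 (dimensionless)


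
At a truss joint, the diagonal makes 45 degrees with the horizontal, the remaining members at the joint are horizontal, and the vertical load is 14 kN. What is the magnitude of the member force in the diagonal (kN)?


At the joint, only the diagonal has a vertical component, so vertical equilibrium gives:
F * sin(45) = 14
F = 14 / sin(45)
= 14 / 0.707107
= 19.8 kN

19.8 kN


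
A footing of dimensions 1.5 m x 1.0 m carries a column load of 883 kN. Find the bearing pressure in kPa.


A = 1.5 * 1.0 = 1.5 m^2
q = P / A = 883 / 1.5
= 588.6667 kPa

588.6667 kPa


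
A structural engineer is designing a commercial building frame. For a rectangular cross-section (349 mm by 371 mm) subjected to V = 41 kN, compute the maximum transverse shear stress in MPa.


A = b * h = 349 * 371 = 129479 mm^2
V = 41 kN = 41000.0 N
tau_max = 1.5 * V / A = 1.5 * 41000.0 / 129479
= 0.475 MPa

0.475 MPa


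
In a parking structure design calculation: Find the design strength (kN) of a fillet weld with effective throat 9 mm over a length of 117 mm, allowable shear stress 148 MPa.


Strength = throat * length * allowable stress
= 9 * 117 * 148 N
= 155844 N
= 155.84 kN

155.84 kN


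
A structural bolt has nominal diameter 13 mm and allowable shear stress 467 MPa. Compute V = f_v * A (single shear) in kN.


A = pi * d^2 / 4 = pi * 13^2 / 4 = 132.7323 mm^2
V = f_v * A / 1000 = 467 * 132.7323 / 1000
= 61.986 kN

61.986 kN


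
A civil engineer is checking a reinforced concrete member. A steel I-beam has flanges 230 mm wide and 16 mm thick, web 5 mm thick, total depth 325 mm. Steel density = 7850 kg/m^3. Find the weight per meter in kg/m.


A_flanges = 2 * 230 * 16 = 7360 mm^2
A_web = (325 - 2 * 16) * 5 = 1465 mm^2
A_total = 7360 + 1465 = 8825 mm^2 = 0.008825 m^2
Weight = rho * A = 7850 * 0.008825 = 69.2763 kg/m

69.2763 kg/m


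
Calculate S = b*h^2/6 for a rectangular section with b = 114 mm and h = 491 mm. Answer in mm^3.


S = b * h^2 / 6
= 114 * 491^2 / 6
= 114 * 241081 / 6
= 4580539.0 mm^3

4580539.0 mm^3


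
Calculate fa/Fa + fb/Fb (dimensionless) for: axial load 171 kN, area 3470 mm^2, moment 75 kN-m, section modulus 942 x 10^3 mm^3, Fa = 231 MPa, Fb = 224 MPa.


f_a = P / A = 171000.0 / 3470 = 49.2795 MPa
f_b = M / S = 75000000.0 / 942000.0 = 79.6178 MPa
Ratio = f_a / Fa + f_b / Fb
= 49.2795 / 231 + 79.6178 / 224
= 0.5688 (dimensionless)

0.5688 (dimensionless)


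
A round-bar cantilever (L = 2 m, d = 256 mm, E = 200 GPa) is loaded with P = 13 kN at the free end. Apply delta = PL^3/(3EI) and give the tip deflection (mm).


I = pi * d^4 / 64 = pi * 256^4 / 64 = 210828714.13 mm^4
L = 2000.0 mm, P = 13000.0 N, E = 200000.0 MPa
delta = P * L^3 / (3 * E * I)
= 13000.0 * 2000.0^3 / (3 * 200000.0 * 210828714.13)
= 0.8222 mm

0.8222 mm


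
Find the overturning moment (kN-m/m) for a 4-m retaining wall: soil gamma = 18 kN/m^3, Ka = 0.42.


Pa = 0.5 * Ka * gamma * H^2
= 0.5 * 0.42 * 18 * 4^2
= 60.48 kN/m
Arm = H / 3 = 4 / 3 = 1.3333 m
Mo = Pa * arm = Pa * H / 3 = 60.48 * 4 / 3 = 80.64 kN-m/m

80.64 kN-m/m


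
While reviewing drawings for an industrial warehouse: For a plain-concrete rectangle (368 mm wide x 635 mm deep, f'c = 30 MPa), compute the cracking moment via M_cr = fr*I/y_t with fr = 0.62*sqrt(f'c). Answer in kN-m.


fr = 0.62 * sqrt(30) = 0.62 * 5.4772 = 3.3959 MPa
I = 368 * 635^3 / 12 = 7852134833.33 mm^4
y_t = 317.5 mm
M_cr = fr * I / y_t = 3.3959 * 7852134833.33 / 317.5 N-mm
= 83.984 kN-m

83.984 kN-m


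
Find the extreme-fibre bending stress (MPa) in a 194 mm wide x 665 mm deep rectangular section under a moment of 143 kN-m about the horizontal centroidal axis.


I = b * h^3 / 12 = 194 * 665^3 / 12 = 4754287270.83 mm^4
y = h / 2 = 665 / 2 = 332.5 mm
M = 143 kN-m = 143000000.0 N-mm
sigma = M * y / I = 143000000.0 * 332.5 / 4754287270.83
= 10.0 MPa

10.0 MPa


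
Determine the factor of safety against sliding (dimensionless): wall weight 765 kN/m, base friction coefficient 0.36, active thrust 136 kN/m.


Resisting force = mu * W = 0.36 * 765 = 275.4 kN/m
FOS = Resisting / Driving = 275.4 / 136
= 2.025 (dimensionless)

2.025 (dimensionless)


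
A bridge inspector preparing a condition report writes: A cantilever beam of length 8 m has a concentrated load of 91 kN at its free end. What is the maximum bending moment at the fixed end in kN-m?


For a cantilever with a point load at the free end:
M_max = P * L = 91 * 8 = 728 kN-m

728 kN-m


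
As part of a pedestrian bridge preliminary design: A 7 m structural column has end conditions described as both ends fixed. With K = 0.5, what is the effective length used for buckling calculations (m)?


L_eff = K * L
= 0.5 * 7
= 3.5 m

3.5 m


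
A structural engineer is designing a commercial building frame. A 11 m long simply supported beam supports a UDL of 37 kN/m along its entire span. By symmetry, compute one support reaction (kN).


Total load = w * L = 37 * 11 = 407 kN
By symmetry, each reaction R = total / 2 = 407 / 2 = 203.5 kN

203.5 kN


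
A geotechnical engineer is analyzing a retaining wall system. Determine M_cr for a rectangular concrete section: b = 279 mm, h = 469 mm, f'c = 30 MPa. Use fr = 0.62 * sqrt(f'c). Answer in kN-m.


fr = 0.62 * sqrt(30) = 0.62 * 5.4772 = 3.3959 MPa
I = 279 * 469^3 / 12 = 2398509734.25 mm^4
y_t = 234.5 mm
M_cr = fr * I / y_t = 3.3959 * 2398509734.25 / 234.5 N-mm
= 34.7337 kN-m

34.7337 kN-m


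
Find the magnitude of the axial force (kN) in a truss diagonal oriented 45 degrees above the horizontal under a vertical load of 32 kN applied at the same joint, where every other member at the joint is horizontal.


At the joint, only the diagonal has a vertical component, so vertical equilibrium gives:
F * sin(45) = 32
F = 32 / sin(45)
= 32 / 0.707107
= 45.25 kN

45.25 kN


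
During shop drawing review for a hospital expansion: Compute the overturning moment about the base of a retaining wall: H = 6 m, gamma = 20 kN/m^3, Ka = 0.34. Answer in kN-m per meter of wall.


Pa = 0.5 * Ka * gamma * H^2
= 0.5 * 0.34 * 20 * 6^2
= 122.4 kN/m
Arm = H / 3 = 6 / 3 = 2.0 m
Mo = Pa * arm = Pa * H / 3 = 122.4 * 6 / 3 = 244.8 kN-m/m

244.8 kN-m/m


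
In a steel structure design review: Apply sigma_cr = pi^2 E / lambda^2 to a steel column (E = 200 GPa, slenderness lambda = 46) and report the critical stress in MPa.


sigma_cr = pi^2 * E / lambda^2
= 9.8696 * 200000.0 / 46^2
= 9.8696 * 200000.0 / 2116
= 932.8549 MPa

932.8549 MPa


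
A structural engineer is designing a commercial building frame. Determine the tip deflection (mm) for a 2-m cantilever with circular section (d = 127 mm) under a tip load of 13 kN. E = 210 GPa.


I = pi * d^4 / 64 = pi * 127^4 / 64 = 12769820.2 mm^4
L = 2000.0 mm, P = 13000.0 N, E = 210000.0 MPa
delta = P * L^3 / (3 * E * I)
= 13000.0 * 2000.0^3 / (3 * 210000.0 * 12769820.2)
= 12.9273 mm

12.9273 mm


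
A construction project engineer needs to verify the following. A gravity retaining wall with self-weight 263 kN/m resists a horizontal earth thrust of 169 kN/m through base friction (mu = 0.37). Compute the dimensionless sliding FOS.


Resisting force = mu * W = 0.37 * 263 = 97.31 kN/m
FOS = Resisting / Driving = 97.31 / 169
= 0.5758 (dimensionless)

0.5758 (dimensionless)


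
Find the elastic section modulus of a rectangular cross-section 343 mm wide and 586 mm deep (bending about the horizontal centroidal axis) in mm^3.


S = b * h^2 / 6
= 343 * 586^2 / 6
= 343 * 343396 / 6
= 19630804.67 mm^3

19630804.67 mm^3


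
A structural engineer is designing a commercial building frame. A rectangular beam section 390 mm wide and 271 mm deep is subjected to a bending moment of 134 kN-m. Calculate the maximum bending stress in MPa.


I = b * h^3 / 12 = 390 * 271^3 / 12 = 646831607.5 mm^4
y = h / 2 = 271 / 2 = 135.5 mm
M = 134 kN-m = 134000000.0 N-mm
sigma = M * y / I = 134000000.0 * 135.5 / 646831607.5
= 28.07 MPa

28.07 MPa


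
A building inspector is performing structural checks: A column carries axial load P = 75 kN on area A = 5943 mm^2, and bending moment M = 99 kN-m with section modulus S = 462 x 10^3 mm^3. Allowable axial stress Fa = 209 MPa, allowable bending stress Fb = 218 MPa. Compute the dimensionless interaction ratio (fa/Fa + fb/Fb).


f_a = P / A = 75000.0 / 5943 = 12.6199 MPa
f_b = M / S = 99000000.0 / 462000.0 = 214.2857 MPa
Ratio = f_a / Fa + f_b / Fb
= 12.6199 / 209 + 214.2857 / 218
= 1.0433 (dimensionless)

1.0433 (dimensionless)


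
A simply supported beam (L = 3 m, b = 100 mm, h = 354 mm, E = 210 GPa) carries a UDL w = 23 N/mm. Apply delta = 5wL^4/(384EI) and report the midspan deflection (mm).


I = 100 * 354^3 / 12 = 369682200.0 mm^4
L = 3000.0 mm, w = 23 N/mm, E = 210000.0 MPa
delta = 5 * w * L^4 / (384 * E * I)
= 5 * 23 * 3000.0^4 / (384 * 210000.0 * 369682200.0)
= 0.3125 mm

0.3125 mm


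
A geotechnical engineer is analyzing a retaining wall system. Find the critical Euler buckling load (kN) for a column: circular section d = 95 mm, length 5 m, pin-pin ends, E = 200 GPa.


I = pi * d^4 / 64 = 3998198.21 mm^4
L = 5000.0 mm
P_cr = pi^2 * E * I / L^2
= 9.8696 * 200000.0 * 3998198.21 / 5000.0^2
= 315685.08 N = 315.6851 kN

315.6851 kN


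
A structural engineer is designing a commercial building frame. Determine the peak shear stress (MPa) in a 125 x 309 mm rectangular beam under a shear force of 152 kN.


A = b * h = 125 * 309 = 38625 mm^2
V = 152 kN = 152000.0 N
tau_max = 1.5 * V / A = 1.5 * 152000.0 / 38625
= 5.9029 MPa

5.9029 MPa


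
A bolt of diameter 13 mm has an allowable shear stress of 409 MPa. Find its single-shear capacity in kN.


A = pi * d^2 / 4 = pi * 13^2 / 4 = 132.7323 mm^2
V = f_v * A / 1000 = 409 * 132.7323 / 1000
= 54.2875 kN

54.2875 kN


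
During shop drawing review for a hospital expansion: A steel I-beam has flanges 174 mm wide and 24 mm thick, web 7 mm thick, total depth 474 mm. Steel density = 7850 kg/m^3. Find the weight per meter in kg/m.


A_flanges = 2 * 174 * 24 = 8352 mm^2
A_web = (474 - 2 * 24) * 7 = 2982 mm^2
A_total = 8352 + 2982 = 11334 mm^2 = 0.011334 m^2
Weight = rho * A = 7850 * 0.011334 = 88.9719 kg/m

88.9719 kg/m


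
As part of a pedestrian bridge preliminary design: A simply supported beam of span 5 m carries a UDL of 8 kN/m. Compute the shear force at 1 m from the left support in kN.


R_A = w * L / 2 = 8 * 5 / 2 = 20.0 kN
V(x) = R_A - w * x = 20.0 - 8 * 1
= 12.0 kN

12.0 kN


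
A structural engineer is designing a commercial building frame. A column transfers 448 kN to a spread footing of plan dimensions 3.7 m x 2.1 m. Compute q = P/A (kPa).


A = 3.7 * 2.1 = 7.77 m^2
q = P / A = 448 / 7.77
= 57.6577 kPa

57.6577 kPa


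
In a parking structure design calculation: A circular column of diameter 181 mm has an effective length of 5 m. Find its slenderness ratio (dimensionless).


Radius of gyration r = d / 4 = 181 / 4 = 45.25 mm
L_eff = 5000.0 mm
Slenderness ratio = L / r = 5000.0 / 45.25 = 110.5 (dimensionless)

110.5 (dimensionless)


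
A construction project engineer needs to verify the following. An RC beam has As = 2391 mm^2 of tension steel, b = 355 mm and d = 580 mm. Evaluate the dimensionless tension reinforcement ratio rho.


rho = As / (b * d)
= 2391 / (355 * 580)
= 2391 / 205900
= 0.011612 (dimensionless)

0.011612 (dimensionless)


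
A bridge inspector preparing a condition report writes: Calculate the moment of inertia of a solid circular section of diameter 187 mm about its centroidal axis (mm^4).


r = d / 2 = 187 / 2 = 93.5 mm
I = pi * r^4 / 4 = pi * 93.5^4 / 4
= 60025574.43 mm^4

60025574.43 mm^4


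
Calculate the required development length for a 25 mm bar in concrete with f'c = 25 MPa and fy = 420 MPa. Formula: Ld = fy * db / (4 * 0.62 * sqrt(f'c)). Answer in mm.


Ld = (fy * db) / (4 * 0.62 * sqrt(f'c))
= (420 * 25) / (4 * 0.62 * sqrt(25))
= 10500 / 12.4
= 846.77 mm

846.77 mm


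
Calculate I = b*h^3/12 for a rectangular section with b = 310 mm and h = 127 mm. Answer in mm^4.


I = b * h^3 / 12
= 310 * 127^3 / 12
= 310 * 2048383 / 12
= 52916560.83 mm^4

52916560.83 mm^4


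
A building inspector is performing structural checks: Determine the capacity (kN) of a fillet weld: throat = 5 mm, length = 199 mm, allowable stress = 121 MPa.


Strength = throat * length * allowable stress
= 5 * 199 * 121 N
= 120395 N
= 120.39 kN

120.39 kN


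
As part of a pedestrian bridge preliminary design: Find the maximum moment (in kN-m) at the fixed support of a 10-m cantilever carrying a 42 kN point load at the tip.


For a cantilever with a point load at the free end:
M_max = P * L = 42 * 10 = 420 kN-m

420 kN-m


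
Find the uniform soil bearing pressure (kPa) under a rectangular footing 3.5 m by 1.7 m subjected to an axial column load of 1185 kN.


A = 3.5 * 1.7 = 5.95 m^2
q = P / A = 1185 / 5.95
= 199.1597 kPa

199.1597 kPa


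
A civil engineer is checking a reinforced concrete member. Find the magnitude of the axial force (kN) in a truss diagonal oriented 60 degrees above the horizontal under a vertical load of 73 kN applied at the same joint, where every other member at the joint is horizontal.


At the joint, only the diagonal has a vertical component, so vertical equilibrium gives:
F * sin(60) = 73
F = 73 / sin(60)
= 73 / 0.866025
= 84.29 kN

84.29 kN


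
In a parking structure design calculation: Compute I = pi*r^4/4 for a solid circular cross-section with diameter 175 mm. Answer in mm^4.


r = d / 2 = 175 / 2 = 87.5 mm
I = pi * r^4 / 4 = pi * 87.5^4 / 4
= 46038598.4 mm^4

46038598.4 mm^4


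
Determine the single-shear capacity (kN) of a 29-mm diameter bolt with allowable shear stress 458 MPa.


A = pi * d^2 / 4 = pi * 29^2 / 4 = 660.5199 mm^2
V = f_v * A / 1000 = 458 * 660.5199 / 1000
= 302.5181 kN

302.5181 kN


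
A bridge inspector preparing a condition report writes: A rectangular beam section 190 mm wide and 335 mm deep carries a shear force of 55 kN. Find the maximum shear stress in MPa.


A = b * h = 190 * 335 = 63650 mm^2
V = 55 kN = 55000.0 N
tau_max = 1.5 * V / A = 1.5 * 55000.0 / 63650
= 1.2962 MPa

1.2962 MPa


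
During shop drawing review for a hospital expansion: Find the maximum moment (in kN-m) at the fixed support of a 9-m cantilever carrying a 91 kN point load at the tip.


For a cantilever with a point load at the free end:
M_max = P * L = 91 * 9 = 819 kN-m

819 kN-m


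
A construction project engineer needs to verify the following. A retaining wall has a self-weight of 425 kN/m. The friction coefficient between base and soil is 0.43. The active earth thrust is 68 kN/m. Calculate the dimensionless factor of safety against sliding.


Resisting force = mu * W = 0.43 * 425 = 182.75 kN/m
FOS = Resisting / Driving = 182.75 / 68
= 2.6875 (dimensionless)

2.6875 (dimensionless)


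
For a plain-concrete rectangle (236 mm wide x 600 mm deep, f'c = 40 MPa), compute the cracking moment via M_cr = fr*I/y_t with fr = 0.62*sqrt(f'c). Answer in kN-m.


fr = 0.62 * sqrt(40) = 0.62 * 6.3246 = 3.9212 MPa
I = 236 * 600^3 / 12 = 4248000000.0 mm^4
y_t = 300.0 mm
M_cr = fr * I / y_t = 3.9212 * 4248000000.0 / 300.0 N-mm
= 55.5245 kN-m

55.5245 kN-m


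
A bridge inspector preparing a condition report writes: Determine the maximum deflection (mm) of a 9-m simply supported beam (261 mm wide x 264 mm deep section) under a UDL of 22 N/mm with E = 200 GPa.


I = 261 * 264^3 / 12 = 400194432.0 mm^4
L = 9000.0 mm, w = 22 N/mm, E = 200000.0 MPa
delta = 5 * w * L^4 / (384 * E * I)
= 5 * 22 * 9000.0^4 / (384 * 200000.0 * 400194432.0)
= 23.4818 mm

23.4818 mm


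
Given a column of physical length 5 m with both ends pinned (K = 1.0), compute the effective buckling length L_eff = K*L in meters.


L_eff = K * L
= 1.0 * 5
= 5.0 m

5.0 m


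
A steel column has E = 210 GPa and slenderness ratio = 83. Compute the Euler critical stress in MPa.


sigma_cr = pi^2 * E / lambda^2
= 9.8696 * 210000.0 / 83^2
= 9.8696 * 210000.0 / 6889
= 300.8589 MPa

300.8589 MPa


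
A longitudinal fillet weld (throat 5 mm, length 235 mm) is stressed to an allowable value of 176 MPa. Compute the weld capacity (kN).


Strength = throat * length * allowable stress
= 5 * 235 * 176 N
= 206800 N
= 206.8 kN

206.8 kN


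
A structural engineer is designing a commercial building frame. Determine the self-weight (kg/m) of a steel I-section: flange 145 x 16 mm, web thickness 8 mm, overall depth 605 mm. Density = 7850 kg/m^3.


A_flanges = 2 * 145 * 16 = 4640 mm^2
A_web = (605 - 2 * 16) * 8 = 4584 mm^2
A_total = 4640 + 4584 = 9224 mm^2 = 0.009224 m^2
Weight = rho * A = 7850 * 0.009224 = 72.4084 kg/m

72.4084 kg/m


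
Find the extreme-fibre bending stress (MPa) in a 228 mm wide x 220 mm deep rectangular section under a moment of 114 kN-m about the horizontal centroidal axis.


I = b * h^3 / 12 = 228 * 220^3 / 12 = 202312000.0 mm^4
y = h / 2 = 220 / 2 = 110.0 mm
M = 114 kN-m = 114000000.0 N-mm
sigma = M * y / I = 114000000.0 * 110.0 / 202312000.0
= 61.98 MPa

61.98 MPa


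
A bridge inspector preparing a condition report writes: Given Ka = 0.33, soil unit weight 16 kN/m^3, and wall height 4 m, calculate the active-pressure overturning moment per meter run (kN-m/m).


Pa = 0.5 * Ka * gamma * H^2
= 0.5 * 0.33 * 16 * 4^2
= 42.24 kN/m
Arm = H / 3 = 4 / 3 = 1.3333 m
Mo = Pa * arm = Pa * H / 3 = 42.24 * 4 / 3 = 56.32 kN-m/m

56.32 kN-m/m


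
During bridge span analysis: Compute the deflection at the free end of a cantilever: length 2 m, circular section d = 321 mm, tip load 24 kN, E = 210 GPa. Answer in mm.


I = pi * d^4 / 64 = pi * 321^4 / 64 = 521182744.29 mm^4
L = 2000.0 mm, P = 24000.0 N, E = 210000.0 MPa
delta = P * L^3 / (3 * E * I)
= 24000.0 * 2000.0^3 / (3 * 210000.0 * 521182744.29)
= 0.5848 mm

0.5848 mm


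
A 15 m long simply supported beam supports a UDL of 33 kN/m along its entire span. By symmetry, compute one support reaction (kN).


Total load = w * L = 33 * 15 = 495 kN
By symmetry, each reaction R = total / 2 = 495 / 2 = 247.5 kN

247.5 kN


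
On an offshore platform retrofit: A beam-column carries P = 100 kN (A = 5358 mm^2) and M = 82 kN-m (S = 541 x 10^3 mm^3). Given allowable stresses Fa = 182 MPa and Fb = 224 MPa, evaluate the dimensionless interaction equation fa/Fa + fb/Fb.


f_a = P / A = 100000.0 / 5358 = 18.6637 MPa
f_b = M / S = 82000000.0 / 541000.0 = 151.5712 MPa
Ratio = f_a / Fa + f_b / Fb
= 18.6637 / 182 + 151.5712 / 224
= 0.7792 (dimensionless)

0.7792 (dimensionless)


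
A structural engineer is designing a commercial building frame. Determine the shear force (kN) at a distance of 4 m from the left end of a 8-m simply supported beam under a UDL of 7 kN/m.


R_A = w * L / 2 = 7 * 8 / 2 = 28.0 kN
V(x) = R_A - w * x = 28.0 - 7 * 4
= 0.0 kN

0.0 kN


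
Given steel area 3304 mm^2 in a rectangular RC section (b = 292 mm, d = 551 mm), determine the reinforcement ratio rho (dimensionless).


rho = As / (b * d)
= 3304 / (292 * 551)
= 3304 / 160892
= 0.020536 (dimensionless)

0.020536 (dimensionless)


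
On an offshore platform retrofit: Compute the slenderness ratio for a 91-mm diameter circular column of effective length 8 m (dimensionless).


Radius of gyration r = d / 4 = 91 / 4 = 22.75 mm
L_eff = 8000.0 mm
Slenderness ratio = L / r = 8000.0 / 22.75 = 351.65 (dimensionless)

351.65 (dimensionless)


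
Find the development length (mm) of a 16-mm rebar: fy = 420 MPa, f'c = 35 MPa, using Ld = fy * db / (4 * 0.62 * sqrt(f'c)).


Ld = (fy * db) / (4 * 0.62 * sqrt(f'c))
= (420 * 16) / (4 * 0.62 * sqrt(35))
= 6720 / 14.6719
= 458.02 mm

458.02 mm


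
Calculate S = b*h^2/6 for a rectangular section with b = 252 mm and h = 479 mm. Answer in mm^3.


S = b * h^2 / 6
= 252 * 479^2 / 6
= 252 * 229441 / 6
= 9636522.0 mm^3

9636522.0 mm^3


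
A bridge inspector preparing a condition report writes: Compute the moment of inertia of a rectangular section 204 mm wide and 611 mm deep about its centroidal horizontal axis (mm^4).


I = b * h^3 / 12
= 204 * 611^3 / 12
= 204 * 228099131 / 12
= 3877685227.0 mm^4

3877685227.0 mm^4


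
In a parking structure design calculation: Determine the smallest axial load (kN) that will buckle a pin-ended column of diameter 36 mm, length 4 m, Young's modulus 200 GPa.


I = pi * d^4 / 64 = 82447.96 mm^4
L = 4000.0 mm
P_cr = pi^2 * E * I / L^2
= 9.8696 * 200000.0 * 82447.96 / 4000.0^2
= 10171.61 N = 10.1716 kN

10.1716 kN


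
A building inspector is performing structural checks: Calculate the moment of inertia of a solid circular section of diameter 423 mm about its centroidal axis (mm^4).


r = d / 2 = 423 / 2 = 211.5 mm
I = pi * r^4 / 4 = pi * 211.5^4 / 4
= 1571561453.88 mm^4

1571561453.88 mm^4


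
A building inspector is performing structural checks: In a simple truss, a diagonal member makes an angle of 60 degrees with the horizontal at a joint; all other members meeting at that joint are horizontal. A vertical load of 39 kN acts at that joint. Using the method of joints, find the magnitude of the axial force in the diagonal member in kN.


At the joint, only the diagonal has a vertical component, so vertical equilibrium gives:
F * sin(60) = 39
F = 39 / sin(60)
= 39 / 0.866025
= 45.03 kN

45.03 kN


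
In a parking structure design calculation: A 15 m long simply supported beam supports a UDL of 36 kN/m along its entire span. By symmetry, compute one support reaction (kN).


Total load = w * L = 36 * 15 = 540 kN
By symmetry, each reaction R = total / 2 = 540 / 2 = 270.0 kN

270.0 kN


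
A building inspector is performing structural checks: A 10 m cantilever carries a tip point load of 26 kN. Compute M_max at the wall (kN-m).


For a cantilever with a point load at the free end:
M_max = P * L = 26 * 10 = 260 kN-m

260 kN-m


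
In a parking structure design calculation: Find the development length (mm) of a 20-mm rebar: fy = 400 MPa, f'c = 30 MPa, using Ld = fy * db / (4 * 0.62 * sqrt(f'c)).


Ld = (fy * db) / (4 * 0.62 * sqrt(f'c))
= (400 * 20) / (4 * 0.62 * sqrt(30))
= 8000 / 13.5835
= 588.95 mm

588.95 mm


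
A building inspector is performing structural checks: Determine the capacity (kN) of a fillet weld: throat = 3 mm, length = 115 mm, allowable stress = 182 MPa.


Strength = throat * length * allowable stress
= 3 * 115 * 182 N
= 62790 N
= 62.79 kN

62.79 kN


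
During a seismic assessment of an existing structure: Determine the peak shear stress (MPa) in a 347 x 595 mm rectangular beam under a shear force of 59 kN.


A = b * h = 347 * 595 = 206465 mm^2
V = 59 kN = 59000.0 N
tau_max = 1.5 * V / A = 1.5 * 59000.0 / 206465
= 0.4286 MPa

0.4286 MPa


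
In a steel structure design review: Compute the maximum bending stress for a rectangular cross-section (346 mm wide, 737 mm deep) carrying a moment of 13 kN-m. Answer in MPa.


I = b * h^3 / 12 = 346 * 737^3 / 12 = 11542431778.17 mm^4
y = h / 2 = 737 / 2 = 368.5 mm
M = 13 kN-m = 13000000.0 N-mm
sigma = M * y / I = 13000000.0 * 368.5 / 11542431778.17
= 0.42 MPa

0.42 MPa


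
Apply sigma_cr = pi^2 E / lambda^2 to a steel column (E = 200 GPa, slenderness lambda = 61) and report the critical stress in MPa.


sigma_cr = pi^2 * E / lambda^2
= 9.8696 * 200000.0 / 61^2
= 9.8696 * 200000.0 / 3721
= 530.4813 MPa

530.4813 MPa


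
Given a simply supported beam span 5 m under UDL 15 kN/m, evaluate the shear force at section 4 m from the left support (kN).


R_A = w * L / 2 = 15 * 5 / 2 = 37.5 kN
V(x) = R_A - w * x = 37.5 - 15 * 4
= -22.5 kN

-22.5 kN


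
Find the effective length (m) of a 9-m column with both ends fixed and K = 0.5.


L_eff = K * L
= 0.5 * 9
= 4.5 m

4.5 m


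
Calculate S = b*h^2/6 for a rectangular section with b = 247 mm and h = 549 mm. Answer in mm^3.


S = b * h^2 / 6
= 247 * 549^2 / 6
= 247 * 301401 / 6
= 12407674.5 mm^3

12407674.5 mm^3


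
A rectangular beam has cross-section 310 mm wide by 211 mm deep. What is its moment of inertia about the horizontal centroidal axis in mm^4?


I = b * h^3 / 12
= 310 * 211^3 / 12
= 310 * 9393931 / 12
= 242676550.83 mm^4

242676550.83 mm^4


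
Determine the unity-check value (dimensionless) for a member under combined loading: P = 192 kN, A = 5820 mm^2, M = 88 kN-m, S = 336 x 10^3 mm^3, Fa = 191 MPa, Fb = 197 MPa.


f_a = P / A = 192000.0 / 5820 = 32.9897 MPa
f_b = M / S = 88000000.0 / 336000.0 = 261.9048 MPa
Ratio = f_a / Fa + f_b / Fb
= 32.9897 / 191 + 261.9048 / 197
= 1.5022 (dimensionless)

1.5022 (dimensionless)


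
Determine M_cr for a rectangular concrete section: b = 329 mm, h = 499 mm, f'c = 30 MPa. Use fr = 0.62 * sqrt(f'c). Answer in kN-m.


fr = 0.62 * sqrt(30) = 0.62 * 5.4772 = 3.3959 MPa
I = 329 * 499^3 / 12 = 3406561930.92 mm^4
y_t = 249.5 mm
M_cr = fr * I / y_t = 3.3959 * 3406561930.92 / 249.5 N-mm
= 46.3658 kN-m

46.3658 kN-m


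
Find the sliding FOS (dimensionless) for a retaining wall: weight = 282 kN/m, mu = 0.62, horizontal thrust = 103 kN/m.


Resisting force = mu * W = 0.62 * 282 = 174.84 kN/m
FOS = Resisting / Driving = 174.84 / 103
= 1.6975 (dimensionless)

1.6975 (dimensionless)


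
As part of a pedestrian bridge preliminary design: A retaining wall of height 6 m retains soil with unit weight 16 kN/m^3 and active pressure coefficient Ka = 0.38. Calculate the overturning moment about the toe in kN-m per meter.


Pa = 0.5 * Ka * gamma * H^2
= 0.5 * 0.38 * 16 * 6^2
= 109.44 kN/m
Arm = H / 3 = 6 / 3 = 2.0 m
Mo = Pa * arm = Pa * H / 3 = 109.44 * 6 / 3 = 218.88 kN-m/m

218.88 kN-m/m


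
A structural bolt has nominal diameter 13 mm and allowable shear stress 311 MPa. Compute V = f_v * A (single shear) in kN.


A = pi * d^2 / 4 = pi * 13^2 / 4 = 132.7323 mm^2
V = f_v * A / 1000 = 311 * 132.7323 / 1000
= 41.2797 kN

41.2797 kN


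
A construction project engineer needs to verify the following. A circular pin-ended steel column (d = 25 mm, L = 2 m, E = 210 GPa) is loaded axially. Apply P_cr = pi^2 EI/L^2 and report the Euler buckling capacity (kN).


I = pi * d^4 / 64 = 19174.76 mm^4
L = 2000.0 mm
P_cr = pi^2 * E * I / L^2
= 9.8696 * 210000.0 * 19174.76 / 2000.0^2
= 9935.48 N = 9.9355 kN

9.9355 kN


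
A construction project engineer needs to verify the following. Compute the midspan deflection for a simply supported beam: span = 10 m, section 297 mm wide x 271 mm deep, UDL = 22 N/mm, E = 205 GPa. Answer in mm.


I = 297 * 271^3 / 12 = 492587147.25 mm^4
L = 10000.0 mm, w = 22 N/mm, E = 205000.0 MPa
delta = 5 * w * L^4 / (384 * E * I)
= 5 * 22 * 10000.0^4 / (384 * 205000.0 * 492587147.25)
= 28.3677 mm

28.3677 mm


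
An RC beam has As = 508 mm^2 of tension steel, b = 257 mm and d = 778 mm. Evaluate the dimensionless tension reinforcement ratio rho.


rho = As / (b * d)
= 508 / (257 * 778)
= 508 / 199946
= 0.002541 (dimensionless)

0.002541 (dimensionless)


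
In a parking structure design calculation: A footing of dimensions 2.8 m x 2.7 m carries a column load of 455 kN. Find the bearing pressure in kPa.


A = 2.8 * 2.7 = 7.56 m^2
q = P / A = 455 / 7.56
= 60.1852 kPa

60.1852 kPa


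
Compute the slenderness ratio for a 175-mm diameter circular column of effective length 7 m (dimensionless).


Radius of gyration r = d / 4 = 175 / 4 = 43.75 mm
L_eff = 7000.0 mm
Slenderness ratio = L / r = 7000.0 / 43.75 = 160.0 (dimensionless)

160.0 (dimensionless)


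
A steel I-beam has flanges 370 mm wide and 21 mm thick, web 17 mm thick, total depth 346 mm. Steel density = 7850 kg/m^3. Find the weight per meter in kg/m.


A_flanges = 2 * 370 * 21 = 15540 mm^2
A_web = (346 - 2 * 21) * 17 = 5168 mm^2
A_total = 15540 + 5168 = 20708 mm^2 = 0.020708 m^2
Weight = rho * A = 7850 * 0.020708 = 162.5578 kg/m

162.5578 kg/m


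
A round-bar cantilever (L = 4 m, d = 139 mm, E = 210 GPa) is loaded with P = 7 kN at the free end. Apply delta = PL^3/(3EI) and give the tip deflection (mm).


I = pi * d^4 / 64 = pi * 139^4 / 64 = 18324372.0 mm^4
L = 4000.0 mm, P = 7000.0 N, E = 210000.0 MPa
delta = P * L^3 / (3 * E * I)
= 7000.0 * 4000.0^3 / (3 * 210000.0 * 18324372.0)
= 38.8068 mm

38.8068 mm


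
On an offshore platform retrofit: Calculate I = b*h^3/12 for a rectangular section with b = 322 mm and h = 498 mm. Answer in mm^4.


I = b * h^3 / 12
= 322 * 498^3 / 12
= 322 * 123505992 / 12
= 3314077452.0 mm^4

3314077452.0 mm^4


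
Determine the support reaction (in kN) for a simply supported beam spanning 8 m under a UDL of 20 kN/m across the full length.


Total load = w * L = 20 * 8 = 160 kN
By symmetry, each reaction R = total / 2 = 160 / 2 = 80.0 kN

80.0 kN


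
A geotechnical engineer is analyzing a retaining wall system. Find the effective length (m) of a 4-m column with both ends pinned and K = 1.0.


L_eff = K * L
= 1.0 * 4
= 4.0 m

4.0 m


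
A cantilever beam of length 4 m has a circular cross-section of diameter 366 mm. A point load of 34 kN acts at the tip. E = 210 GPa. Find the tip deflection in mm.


I = pi * d^4 / 64 = pi * 366^4 / 64 = 880834345.46 mm^4
L = 4000.0 mm, P = 34000.0 N, E = 210000.0 MPa
delta = P * L^3 / (3 * E * I)
= 34000.0 * 4000.0^3 / (3 * 210000.0 * 880834345.46)
= 3.9212 mm

3.9212 mm


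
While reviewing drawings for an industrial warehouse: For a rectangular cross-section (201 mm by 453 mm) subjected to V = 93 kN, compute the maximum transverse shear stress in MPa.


A = b * h = 201 * 453 = 91053 mm^2
V = 93 kN = 93000.0 N
tau_max = 1.5 * V / A = 1.5 * 93000.0 / 91053
= 1.5321 MPa

1.5321 MPa


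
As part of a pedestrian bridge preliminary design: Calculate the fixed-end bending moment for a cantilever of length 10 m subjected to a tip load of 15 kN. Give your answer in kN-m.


For a cantilever with a point load at the free end:
M_max = P * L = 15 * 10 = 150 kN-m

150 kN-m


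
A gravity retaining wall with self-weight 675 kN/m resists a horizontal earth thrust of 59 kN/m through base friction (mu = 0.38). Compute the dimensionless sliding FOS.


Resisting force = mu * W = 0.38 * 675 = 256.5 kN/m
FOS = Resisting / Driving = 256.5 / 59
= 4.3475 (dimensionless)

4.3475 (dimensionless)


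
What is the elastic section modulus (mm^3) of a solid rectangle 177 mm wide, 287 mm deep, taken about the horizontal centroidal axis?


S = b * h^2 / 6
= 177 * 287^2 / 6
= 177 * 82369 / 6
= 2429885.5 mm^3

2429885.5 mm^3


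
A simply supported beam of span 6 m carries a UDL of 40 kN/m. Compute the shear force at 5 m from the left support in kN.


R_A = w * L / 2 = 40 * 6 / 2 = 120.0 kN
V(x) = R_A - w * x = 120.0 - 40 * 5
= -80.0 kN

-80.0 kN


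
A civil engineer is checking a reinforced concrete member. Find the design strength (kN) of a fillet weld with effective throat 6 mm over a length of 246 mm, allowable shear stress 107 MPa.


Strength = throat * length * allowable stress
= 6 * 246 * 107 N
= 157932 N
= 157.93 kN

157.93 kN


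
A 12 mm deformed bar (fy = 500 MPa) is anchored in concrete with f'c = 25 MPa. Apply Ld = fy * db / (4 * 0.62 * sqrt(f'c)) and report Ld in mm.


Ld = (fy * db) / (4 * 0.62 * sqrt(f'c))
= (500 * 12) / (4 * 0.62 * sqrt(25))
= 6000 / 12.4
= 483.87 mm

483.87 mm


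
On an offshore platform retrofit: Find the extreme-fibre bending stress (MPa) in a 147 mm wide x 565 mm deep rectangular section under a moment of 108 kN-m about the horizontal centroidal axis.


I = b * h^3 / 12 = 147 * 565^3 / 12 = 2209436031.25 mm^4
y = h / 2 = 565 / 2 = 282.5 mm
M = 108 kN-m = 108000000.0 N-mm
sigma = M * y / I = 108000000.0 * 282.5 / 2209436031.25
= 13.81 MPa

13.81 MPa


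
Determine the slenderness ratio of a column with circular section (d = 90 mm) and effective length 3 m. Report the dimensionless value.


Radius of gyration r = d / 4 = 90 / 4 = 22.5 mm
L_eff = 3000.0 mm
Slenderness ratio = L / r = 3000.0 / 22.5 = 133.33 (dimensionless)

133.33 (dimensionless)


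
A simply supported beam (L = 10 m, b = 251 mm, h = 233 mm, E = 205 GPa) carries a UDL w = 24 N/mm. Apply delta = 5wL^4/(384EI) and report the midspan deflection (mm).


I = 251 * 233^3 / 12 = 264581965.58 mm^4
L = 10000.0 mm, w = 24 N/mm, E = 205000.0 MPa
delta = 5 * w * L^4 / (384 * E * I)
= 5 * 24 * 10000.0^4 / (384 * 205000.0 * 264581965.58)
= 57.615 mm

57.615 mm


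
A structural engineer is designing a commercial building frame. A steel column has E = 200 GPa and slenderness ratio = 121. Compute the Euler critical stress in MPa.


sigma_cr = pi^2 * E / lambda^2
= 9.8696 * 200000.0 / 121^2
= 9.8696 * 200000.0 / 14641
= 134.8215 MPa

134.8215 MPa


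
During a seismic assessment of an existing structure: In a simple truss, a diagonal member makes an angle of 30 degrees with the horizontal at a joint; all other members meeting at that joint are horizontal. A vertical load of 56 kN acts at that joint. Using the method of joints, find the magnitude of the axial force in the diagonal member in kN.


At the joint, only the diagonal has a vertical component, so vertical equilibrium gives:
F * sin(30) = 56
F = 56 / sin(30)
= 56 / 0.5
= 112.0 kN

112.0 kN


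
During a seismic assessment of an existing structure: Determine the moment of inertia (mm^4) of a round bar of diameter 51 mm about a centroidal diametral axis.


r = d / 2 = 51 / 2 = 25.5 mm
I = pi * r^4 / 4 = pi * 25.5^4 / 4
= 332086.03 mm^4

332086.03 mm^4


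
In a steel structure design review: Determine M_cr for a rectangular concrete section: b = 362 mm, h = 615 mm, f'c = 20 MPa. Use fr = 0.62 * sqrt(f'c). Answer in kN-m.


fr = 0.62 * sqrt(20) = 0.62 * 4.4721 = 2.7727 MPa
I = 362 * 615^3 / 12 = 7017019312.5 mm^4
y_t = 307.5 mm
M_cr = fr * I / y_t = 2.7727 * 7017019312.5 / 307.5 N-mm
= 63.2724 kN-m

63.2724 kN-m


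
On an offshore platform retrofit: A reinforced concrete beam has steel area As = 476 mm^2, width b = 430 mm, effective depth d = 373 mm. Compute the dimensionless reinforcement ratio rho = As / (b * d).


rho = As / (b * d)
= 476 / (430 * 373)
= 476 / 160390
= 0.002968 (dimensionless)

0.002968 (dimensionless)


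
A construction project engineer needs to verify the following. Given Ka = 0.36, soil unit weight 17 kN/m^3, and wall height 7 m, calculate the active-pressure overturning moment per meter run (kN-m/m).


Pa = 0.5 * Ka * gamma * H^2
= 0.5 * 0.36 * 17 * 7^2
= 149.94 kN/m
Arm = H / 3 = 7 / 3 = 2.3333 m
Mo = Pa * arm = Pa * H / 3 = 149.94 * 7 / 3 = 349.86 kN-m/m

349.86 kN-m/m


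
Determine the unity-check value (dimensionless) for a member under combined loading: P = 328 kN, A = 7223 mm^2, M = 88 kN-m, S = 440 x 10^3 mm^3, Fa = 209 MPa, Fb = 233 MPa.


f_a = P / A = 328000.0 / 7223 = 45.4105 MPa
f_b = M / S = 88000000.0 / 440000.0 = 200.0 MPa
Ratio = f_a / Fa + f_b / Fb
= 45.4105 / 209 + 200.0 / 233
= 1.0756 (dimensionless)

1.0756 (dimensionless)


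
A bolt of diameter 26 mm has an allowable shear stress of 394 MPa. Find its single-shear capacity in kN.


A = pi * d^2 / 4 = pi * 26^2 / 4 = 530.9292 mm^2
V = f_v * A / 1000 = 394 * 530.9292 / 1000
= 209.1861 kN

209.1861 kN


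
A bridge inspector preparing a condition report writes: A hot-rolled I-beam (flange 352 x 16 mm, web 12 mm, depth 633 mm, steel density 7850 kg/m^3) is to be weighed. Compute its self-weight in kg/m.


A_flanges = 2 * 352 * 16 = 11264 mm^2
A_web = (633 - 2 * 16) * 12 = 7212 mm^2
A_total = 11264 + 7212 = 18476 mm^2 = 0.018476 m^2
Weight = rho * A = 7850 * 0.018476 = 145.0366 kg/m

145.0366 kg/m


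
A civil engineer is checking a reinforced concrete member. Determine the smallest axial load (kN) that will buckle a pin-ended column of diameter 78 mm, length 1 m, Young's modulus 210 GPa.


I = pi * d^4 / 64 = 1816972.31 mm^4
L = 1000.0 mm
P_cr = pi^2 * E * I / L^2
= 9.8696 * 210000.0 * 1816972.31 / 1000.0^2
= 3765887.57 N = 3765.8876 kN

3765.8876 kN


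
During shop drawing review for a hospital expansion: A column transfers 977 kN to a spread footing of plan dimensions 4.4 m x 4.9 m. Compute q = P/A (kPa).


A = 4.4 * 4.9 = 21.56 m^2
q = P / A = 977 / 21.56
= 45.3154 kPa

45.3154 kPa


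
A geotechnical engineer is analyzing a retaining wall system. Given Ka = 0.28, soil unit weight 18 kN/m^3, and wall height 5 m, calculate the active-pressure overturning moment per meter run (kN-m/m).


Pa = 0.5 * Ka * gamma * H^2
= 0.5 * 0.28 * 18 * 5^2
= 63.0 kN/m
Arm = H / 3 = 5 / 3 = 1.6667 m
Mo = Pa * arm = Pa * H / 3 = 63.0 * 5 / 3 = 105.0 kN-m/m

105.0 kN-m/m


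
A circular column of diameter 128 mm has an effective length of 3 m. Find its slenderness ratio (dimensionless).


Radius of gyration r = d / 4 = 128 / 4 = 32.0 mm
L_eff = 3000.0 mm
Slenderness ratio = L / r = 3000.0 / 32.0 = 93.75 (dimensionless)

93.75 (dimensionless)
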